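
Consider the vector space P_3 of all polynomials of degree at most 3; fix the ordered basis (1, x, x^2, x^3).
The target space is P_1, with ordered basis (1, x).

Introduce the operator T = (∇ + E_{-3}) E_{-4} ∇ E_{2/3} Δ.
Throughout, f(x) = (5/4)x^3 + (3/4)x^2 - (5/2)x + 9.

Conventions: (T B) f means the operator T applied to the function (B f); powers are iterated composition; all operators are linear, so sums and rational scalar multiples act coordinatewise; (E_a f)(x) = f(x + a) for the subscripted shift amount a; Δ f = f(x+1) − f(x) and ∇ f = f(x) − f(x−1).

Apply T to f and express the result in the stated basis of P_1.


Δ f = (15/4)x^2 + (21/4)x - 1/2
E_{2/3} Δ f = (15/4)x^2 + (41/4)x + 14/3
∇ E_{2/3} Δ f = (15/2)x + 13/2
E_{-4} ∇ E_{2/3} Δ f = (15/2)x - 47/2
∇ (E_{-4} ∇ E_{2/3}) Δ f = 15/2
E_{-3} (E_{-4} ∇ E_{2/3}) Δ f = (15/2)x - 46
(∇ + E_{-3}) (E_{-4} ∇ E_{2/3}) Δ f = (15/2)x - 77/2

the image equals g(x) = (15/2)x - 77/2


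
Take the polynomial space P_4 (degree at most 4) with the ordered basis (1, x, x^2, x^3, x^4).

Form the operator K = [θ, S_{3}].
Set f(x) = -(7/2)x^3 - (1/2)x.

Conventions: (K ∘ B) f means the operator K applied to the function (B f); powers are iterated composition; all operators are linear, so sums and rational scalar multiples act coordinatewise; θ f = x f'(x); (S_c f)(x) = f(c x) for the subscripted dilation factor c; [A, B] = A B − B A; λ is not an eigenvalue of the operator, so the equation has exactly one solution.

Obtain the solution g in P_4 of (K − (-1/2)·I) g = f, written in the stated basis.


g(x) = -7x^3 - x

write g with unknown coordinates in the stated basis and equate coefficients in (K − (-1/2)·I) g = f
solving from the highest basis element down gives g = -7x^3 - x
check: K g = 0
so K g − (-1/2)·g = -(7/2)x^3 - (1/2)x = f ✓


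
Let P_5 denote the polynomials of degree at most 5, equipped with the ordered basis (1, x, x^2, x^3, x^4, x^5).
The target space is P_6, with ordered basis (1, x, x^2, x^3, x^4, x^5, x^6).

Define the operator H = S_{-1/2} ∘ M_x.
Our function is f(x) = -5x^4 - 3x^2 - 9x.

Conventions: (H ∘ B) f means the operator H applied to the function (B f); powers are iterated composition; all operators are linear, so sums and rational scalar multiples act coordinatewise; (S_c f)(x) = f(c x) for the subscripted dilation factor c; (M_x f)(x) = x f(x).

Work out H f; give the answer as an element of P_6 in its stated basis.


M_x f = -5x^5 - 3x^3 - 9x^2
S_{-1/2} M_x f = (5/32)x^5 + (3/8)x^3 - (9/4)x^2

the result is g(x) = (5/32)x^5 + (3/8)x^3 - (9/4)x^2


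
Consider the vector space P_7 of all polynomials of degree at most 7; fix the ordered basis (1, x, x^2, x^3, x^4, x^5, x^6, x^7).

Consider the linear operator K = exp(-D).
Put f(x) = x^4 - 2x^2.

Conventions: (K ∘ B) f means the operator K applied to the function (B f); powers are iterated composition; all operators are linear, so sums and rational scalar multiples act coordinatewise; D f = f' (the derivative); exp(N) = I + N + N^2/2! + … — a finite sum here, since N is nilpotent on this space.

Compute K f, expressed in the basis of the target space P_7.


g(x) = x^4 - 4x^3 + 4x^2 - 1

order-1 term: -4x^3 + 4x
order-2 term: 6x^2 - 2
order-3 term: -4x
order-4 term: 1
the series for exp(-D) f terminates at order 4
exp(-D) f = x^4 - 4x^3 + 4x^2 - 1


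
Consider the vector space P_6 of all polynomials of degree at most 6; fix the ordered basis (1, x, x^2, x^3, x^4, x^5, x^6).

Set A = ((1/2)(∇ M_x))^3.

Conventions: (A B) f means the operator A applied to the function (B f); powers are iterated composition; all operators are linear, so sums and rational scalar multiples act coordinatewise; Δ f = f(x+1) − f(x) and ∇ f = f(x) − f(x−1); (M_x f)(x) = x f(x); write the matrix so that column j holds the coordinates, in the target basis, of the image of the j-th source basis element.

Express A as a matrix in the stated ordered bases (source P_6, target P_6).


the matrix is [[1/8, -7/8, 31/8, -115/8, 391/8, -1267/8, 3991/8]; [0, 1, -57/8, 137/4, -1115/8, 519, -14665/8]; [0, 0, 27/8, -111/4, 605/4, -5505/8, 22659/8]; [0, 0, 0, 8, -305/4, 1885/4, -19145/8]; [0, 0, 0, 0, 125/8, -1365/8, 9485/8]; [0, 0, 0, 0, 0, 27, -2667/8]; [0, 0, 0, 0, 0, 0, 343/8]] (rows listed top to bottom)

image of 1: 1/8
image of x: x - 7/8
image of x^2: (27/8)x^2 - (57/8)x + 31/8
image of x^3: 8x^3 - (111/4)x^2 + (137/4)x - 115/8
image of x^4: (125/8)x^4 - (305/4)x^3 + (605/4)x^2 - (1115/8)x + 391/8
image of x^5: 27x^5 - (1365/8)x^4 + (1885/4)x^3 - (5505/8)x^2 + 519x - 1267/8
image of x^6: (343/8)x^6 - (2667/8)x^5 + (9485/8)x^4 - (19145/8)x^3 + (22659/8)x^2 - (14665/8)x + 3991/8
each image's coordinates form column j of the matrix


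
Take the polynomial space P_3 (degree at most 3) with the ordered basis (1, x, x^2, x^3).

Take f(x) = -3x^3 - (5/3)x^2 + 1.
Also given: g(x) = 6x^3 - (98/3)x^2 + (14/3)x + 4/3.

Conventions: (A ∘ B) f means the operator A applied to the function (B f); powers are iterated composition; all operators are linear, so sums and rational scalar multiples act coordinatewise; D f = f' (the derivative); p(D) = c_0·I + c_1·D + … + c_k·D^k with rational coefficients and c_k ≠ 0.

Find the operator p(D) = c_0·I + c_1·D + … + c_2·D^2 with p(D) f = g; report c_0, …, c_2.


c_0 = -2, c_1 = 4, c_2 = -1

D^0 f = -3x^3 - (5/3)x^2 + 1
D^1 f = -9x^2 - (10/3)x
D^2 f = -18x - 10/3
matching coefficients of g against c_0 f + c_1 Df + … from the top degree down determines the c_i
solution: c_0 = -2, c_1 = 4, c_2 = -1


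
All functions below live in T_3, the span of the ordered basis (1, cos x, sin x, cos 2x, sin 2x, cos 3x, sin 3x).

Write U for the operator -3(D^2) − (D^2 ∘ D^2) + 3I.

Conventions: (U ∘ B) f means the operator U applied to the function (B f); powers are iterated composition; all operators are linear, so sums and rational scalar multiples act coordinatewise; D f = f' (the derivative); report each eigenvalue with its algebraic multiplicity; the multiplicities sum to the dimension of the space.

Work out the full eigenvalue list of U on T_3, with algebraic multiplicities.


image of 1: 3
image of cos x: 5cos x
image of sin x: 5sin x
image of cos 2x: -cos 2x
image of sin 2x: -sin 2x
image of cos 3x: -51cos 3x
image of sin 3x: -51sin 3x
the matrix is diagonal; its diagonal is (3, 5, 5, -1, -1, -51, -51)
for a triangular matrix the eigenvalues are the diagonal entries, with algebraic multiplicity their repetition count

λ = -51 (multiplicity 2), λ = -1 (multiplicity 2), λ = 3 (multiplicity 1), λ = 5 (multiplicity 2)


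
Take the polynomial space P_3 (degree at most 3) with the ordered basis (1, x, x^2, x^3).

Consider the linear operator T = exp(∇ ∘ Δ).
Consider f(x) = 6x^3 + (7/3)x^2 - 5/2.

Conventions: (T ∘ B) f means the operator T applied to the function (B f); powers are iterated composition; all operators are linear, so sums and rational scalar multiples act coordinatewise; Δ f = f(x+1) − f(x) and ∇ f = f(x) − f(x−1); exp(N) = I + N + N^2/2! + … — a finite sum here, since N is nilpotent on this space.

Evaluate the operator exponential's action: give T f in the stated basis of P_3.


the image equals g(x) = 6x^3 + (7/3)x^2 + 36x + 13/6

order-1 term: 36x + 14/3
the series for exp(∇ ∘ Δ) f terminates at order 1
exp(∇ ∘ Δ) f = 6x^3 + (7/3)x^2 + 36x + 13/6


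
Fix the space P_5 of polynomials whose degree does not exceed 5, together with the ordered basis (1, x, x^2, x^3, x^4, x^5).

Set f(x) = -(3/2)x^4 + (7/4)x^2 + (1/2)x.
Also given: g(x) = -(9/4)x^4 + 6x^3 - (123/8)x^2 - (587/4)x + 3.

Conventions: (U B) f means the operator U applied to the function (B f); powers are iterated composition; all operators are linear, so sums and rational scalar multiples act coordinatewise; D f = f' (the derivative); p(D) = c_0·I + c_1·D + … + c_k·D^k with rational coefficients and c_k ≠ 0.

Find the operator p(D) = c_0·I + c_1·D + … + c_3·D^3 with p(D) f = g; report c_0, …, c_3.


D^0 f = -(3/2)x^4 + (7/4)x^2 + (1/2)x
D^1 f = -6x^3 + (7/2)x + 1/2
D^2 f = -18x^2 + 7/2
D^3 f = -36x
matching coefficients of g against c_0 f + c_1 Df + … from the top degree down determines the c_i
solution: c_0 = 3/2, c_1 = -1, c_2 = 1, c_3 = 4

p(D) = (3/2)·I − D + D^2 + 4·D^3, i.e. c_0 = 3/2, c_1 = -1, c_2 = 1, c_3 = 4


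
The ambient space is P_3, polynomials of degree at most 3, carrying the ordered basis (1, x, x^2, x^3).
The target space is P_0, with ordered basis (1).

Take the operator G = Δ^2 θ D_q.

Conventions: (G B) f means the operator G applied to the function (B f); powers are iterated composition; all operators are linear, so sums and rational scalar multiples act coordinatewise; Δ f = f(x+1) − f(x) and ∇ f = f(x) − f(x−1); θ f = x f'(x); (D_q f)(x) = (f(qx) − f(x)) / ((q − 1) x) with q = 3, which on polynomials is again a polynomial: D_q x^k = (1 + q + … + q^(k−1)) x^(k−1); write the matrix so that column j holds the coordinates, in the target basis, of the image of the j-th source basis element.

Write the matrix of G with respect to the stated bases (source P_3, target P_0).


the matrix is [[0, 0, 0, 52]] (rows listed top to bottom)

image of 1: 0
image of x: 0
image of x^2: 0
image of x^3: 52
each image's coordinates form column j of the matrix


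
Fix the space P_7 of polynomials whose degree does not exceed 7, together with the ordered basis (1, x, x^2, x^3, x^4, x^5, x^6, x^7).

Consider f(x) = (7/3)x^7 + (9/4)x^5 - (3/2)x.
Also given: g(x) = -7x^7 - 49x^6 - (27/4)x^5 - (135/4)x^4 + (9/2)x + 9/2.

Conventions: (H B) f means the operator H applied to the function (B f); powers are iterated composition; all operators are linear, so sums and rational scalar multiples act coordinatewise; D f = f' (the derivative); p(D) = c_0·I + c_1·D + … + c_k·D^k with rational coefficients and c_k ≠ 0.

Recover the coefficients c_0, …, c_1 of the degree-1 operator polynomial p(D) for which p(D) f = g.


c_0 = -3, c_1 = -3

D^0 f = (7/3)x^7 + (9/4)x^5 - (3/2)x
D^1 f = (49/3)x^6 + (45/4)x^4 - 3/2
matching coefficients of g against c_0 f + c_1 Df + … from the top degree down determines the c_i
solution: c_0 = -3, c_1 = -3


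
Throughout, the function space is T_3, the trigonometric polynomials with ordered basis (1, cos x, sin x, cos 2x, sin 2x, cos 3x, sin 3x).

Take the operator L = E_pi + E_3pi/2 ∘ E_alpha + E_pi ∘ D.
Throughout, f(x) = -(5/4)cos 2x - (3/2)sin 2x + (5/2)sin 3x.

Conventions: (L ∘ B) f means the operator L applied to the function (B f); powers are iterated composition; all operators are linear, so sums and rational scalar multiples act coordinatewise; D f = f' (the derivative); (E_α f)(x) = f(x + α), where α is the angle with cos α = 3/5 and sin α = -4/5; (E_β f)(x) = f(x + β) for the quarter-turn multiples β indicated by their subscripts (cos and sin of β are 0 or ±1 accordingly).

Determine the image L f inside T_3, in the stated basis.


the result is g(x) = -(151/25)cos 2x + (89/50)sin 2x - (246/25)cos 3x - (81/50)sin 3x

E_pi f = -(5/4)cos 2x - (3/2)sin 2x - (5/2)sin 3x
E_alpha f = (179/100)cos 2x - (39/50)sin 2x - (22/25)cos 3x - (117/50)sin 3x
E_3pi/2 E_alpha f = -(179/100)cos 2x + (39/50)sin 2x - (117/50)cos 3x + (22/25)sin 3x
D f = -3cos 2x + (5/2)sin 2x + (15/2)cos 3x
E_pi D f = -3cos 2x + (5/2)sin 2x - (15/2)cos 3x
(E_pi + E_3pi/2 ∘ E_alpha + E_pi ∘ D) f = -(151/25)cos 2x + (89/50)sin 2x - (246/25)cos 3x - (81/50)sin 3x


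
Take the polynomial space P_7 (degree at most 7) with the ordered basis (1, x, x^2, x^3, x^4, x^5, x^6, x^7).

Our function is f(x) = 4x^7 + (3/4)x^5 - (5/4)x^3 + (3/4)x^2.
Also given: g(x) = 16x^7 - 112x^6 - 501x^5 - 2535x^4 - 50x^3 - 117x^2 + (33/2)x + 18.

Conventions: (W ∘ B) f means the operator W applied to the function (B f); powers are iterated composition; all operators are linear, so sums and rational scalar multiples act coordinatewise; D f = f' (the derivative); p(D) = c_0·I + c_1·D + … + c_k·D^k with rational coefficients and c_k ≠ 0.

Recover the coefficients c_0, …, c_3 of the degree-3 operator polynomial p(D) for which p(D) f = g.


D^0 f = 4x^7 + (3/4)x^5 - (5/4)x^3 + (3/4)x^2
D^1 f = 28x^6 + (15/4)x^4 - (15/4)x^2 + (3/2)x
D^2 f = 168x^5 + 15x^3 - (15/2)x + 3/2
D^3 f = 840x^4 + 45x^2 - 15/2
matching coefficients of g against c_0 f + c_1 Df + … from the top degree down determines the c_i
solution: c_0 = 4, c_1 = -4, c_2 = -3, c_3 = -3

c_0 = 4, c_1 = -4, c_2 = -3, c_3 = -3


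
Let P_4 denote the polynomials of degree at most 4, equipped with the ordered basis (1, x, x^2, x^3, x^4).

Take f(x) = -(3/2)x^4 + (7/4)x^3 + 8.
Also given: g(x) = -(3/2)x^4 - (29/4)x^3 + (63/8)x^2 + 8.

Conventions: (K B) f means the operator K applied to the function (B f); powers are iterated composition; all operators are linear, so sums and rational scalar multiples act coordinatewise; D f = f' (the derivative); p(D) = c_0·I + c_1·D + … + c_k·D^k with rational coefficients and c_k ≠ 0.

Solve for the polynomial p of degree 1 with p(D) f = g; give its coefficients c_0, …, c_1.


c_0 = 1, c_1 = 3/2

D^0 f = -(3/2)x^4 + (7/4)x^3 + 8
D^1 f = -6x^3 + (21/4)x^2
matching coefficients of g against c_0 f + c_1 Df + … from the top degree down determines the c_i
solution: c_0 = 1, c_1 = 3/2


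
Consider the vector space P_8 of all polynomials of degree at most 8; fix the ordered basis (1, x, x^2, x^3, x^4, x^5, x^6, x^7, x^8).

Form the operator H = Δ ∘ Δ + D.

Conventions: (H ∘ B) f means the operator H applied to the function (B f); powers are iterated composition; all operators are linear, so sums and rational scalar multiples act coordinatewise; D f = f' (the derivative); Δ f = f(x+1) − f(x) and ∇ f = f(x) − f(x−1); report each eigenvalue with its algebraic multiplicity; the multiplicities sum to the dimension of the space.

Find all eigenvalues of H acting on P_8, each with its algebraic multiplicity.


λ = 0 (multiplicity 9)

image of 1: 0
image of x: 1
image of x^2: 2x + 2
image of x^3: 3x^2 + 6x + 6
image of x^4: 4x^3 + 12x^2 + 24x + 14
image of x^5: 5x^4 + 20x^3 + 60x^2 + 70x + 30
image of x^6: 6x^5 + 30x^4 + 120x^3 + 210x^2 + 180x + 62
image of x^7: 7x^6 + 42x^5 + 210x^4 + 490x^3 + 630x^2 + 434x + 126
image of x^8: 8x^7 + 56x^6 + 336x^5 + 980x^4 + 1680x^3 + 1736x^2 + 1008x + 254
the matrix is upper triangular; its diagonal is (0, 0, 0, 0, 0, 0, 0, 0, 0)
for a triangular matrix the eigenvalues are the diagonal entries, with algebraic multiplicity their repetition count


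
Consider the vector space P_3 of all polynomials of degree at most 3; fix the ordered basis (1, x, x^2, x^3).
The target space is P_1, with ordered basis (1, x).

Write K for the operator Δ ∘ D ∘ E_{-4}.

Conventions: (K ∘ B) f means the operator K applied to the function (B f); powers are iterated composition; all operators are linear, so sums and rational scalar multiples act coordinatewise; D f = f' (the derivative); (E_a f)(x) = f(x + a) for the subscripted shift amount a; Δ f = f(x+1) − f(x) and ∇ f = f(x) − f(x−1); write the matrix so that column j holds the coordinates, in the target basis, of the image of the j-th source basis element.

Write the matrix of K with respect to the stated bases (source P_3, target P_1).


the matrix is [[0, 0, 2, -21]; [0, 0, 0, 6]] (rows listed top to bottom)

image of 1: 0
image of x: 0
image of x^2: 2
image of x^3: 6x - 21
each image's coordinates form column j of the matrix


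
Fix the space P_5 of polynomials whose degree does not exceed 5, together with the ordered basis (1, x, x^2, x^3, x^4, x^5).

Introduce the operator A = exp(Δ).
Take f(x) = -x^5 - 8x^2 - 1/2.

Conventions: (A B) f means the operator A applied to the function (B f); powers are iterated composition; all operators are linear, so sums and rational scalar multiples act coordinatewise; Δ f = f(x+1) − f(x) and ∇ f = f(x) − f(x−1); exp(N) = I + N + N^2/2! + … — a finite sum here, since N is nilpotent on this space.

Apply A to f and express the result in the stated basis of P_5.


the image equals g(x) = -x^5 - 5x^4 - 20x^3 - 58x^2 - 91x - 137/2

order-1 term: -5x^4 - 10x^3 - 10x^2 - 21x - 9
order-2 term: -10x^3 - 30x^2 - 35x - 23
order-3 term: -10x^2 - 30x - 25
order-4 term: -5x - 10
order-5 term: -1
the series for exp(Δ) f terminates at order 5
exp(Δ) f = -x^5 - 5x^4 - 20x^3 - 58x^2 - 91x - 137/2


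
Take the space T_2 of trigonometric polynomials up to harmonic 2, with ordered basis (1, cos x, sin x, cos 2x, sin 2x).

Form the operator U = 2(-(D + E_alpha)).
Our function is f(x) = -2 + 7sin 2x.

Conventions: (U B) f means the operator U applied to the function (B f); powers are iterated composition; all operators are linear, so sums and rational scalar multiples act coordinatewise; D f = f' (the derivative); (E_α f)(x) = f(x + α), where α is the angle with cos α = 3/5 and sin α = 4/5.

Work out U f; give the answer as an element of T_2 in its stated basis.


the image equals g(x) = 4 - (1036/25)cos 2x + (98/25)sin 2x

D f = 14cos 2x
E_alpha f = -2 + (168/25)cos 2x - (49/25)sin 2x
(D + E_alpha) f = -2 + (518/25)cos 2x - (49/25)sin 2x
(-(D + E_alpha)) f = 2 - (518/25)cos 2x + (49/25)sin 2x
(2(-(D + E_alpha))) f = 4 - (1036/25)cos 2x + (98/25)sin 2x


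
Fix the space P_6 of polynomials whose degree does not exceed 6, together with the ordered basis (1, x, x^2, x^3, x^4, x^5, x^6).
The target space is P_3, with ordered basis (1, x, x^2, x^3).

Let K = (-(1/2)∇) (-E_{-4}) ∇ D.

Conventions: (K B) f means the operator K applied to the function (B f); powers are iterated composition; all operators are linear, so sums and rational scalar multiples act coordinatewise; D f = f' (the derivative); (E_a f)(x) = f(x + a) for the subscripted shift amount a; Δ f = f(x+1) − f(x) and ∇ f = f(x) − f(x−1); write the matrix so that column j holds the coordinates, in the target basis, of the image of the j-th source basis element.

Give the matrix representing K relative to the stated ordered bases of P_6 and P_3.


the matrix is [[0, 0, 0, 3, -60, 755, -7650]; [0, 0, 0, 0, 12, -300, 4530]; [0, 0, 0, 0, 0, 30, -900]; [0, 0, 0, 0, 0, 0, 60]] (rows listed top to bottom)

image of 1: 0
image of x: 0
image of x^2: 0
image of x^3: 3
image of x^4: 12x - 60
image of x^5: 30x^2 - 300x + 755
image of x^6: 60x^3 - 900x^2 + 4530x - 7650
each image's coordinates form column j of the matrix


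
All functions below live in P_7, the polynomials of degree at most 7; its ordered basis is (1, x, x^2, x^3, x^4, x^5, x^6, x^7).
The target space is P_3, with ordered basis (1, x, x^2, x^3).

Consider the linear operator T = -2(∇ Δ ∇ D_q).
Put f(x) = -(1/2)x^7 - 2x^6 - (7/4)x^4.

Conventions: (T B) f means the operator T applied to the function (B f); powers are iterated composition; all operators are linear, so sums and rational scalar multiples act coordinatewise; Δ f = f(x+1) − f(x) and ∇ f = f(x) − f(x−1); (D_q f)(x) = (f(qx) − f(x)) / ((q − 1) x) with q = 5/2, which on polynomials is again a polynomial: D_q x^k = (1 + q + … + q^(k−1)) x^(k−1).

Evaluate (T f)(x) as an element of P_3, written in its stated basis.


D_q f = -(25999/128)x^6 - (5187/16)x^5 - (1421/32)x^3
∇ D_q f = -(77997/64)x^5 + (182505/128)x^4 - (26255/32)x^3 - (42027/128)x^2 + (34269/64)x - 21181/128
Δ ∇ D_q f = -(389985/64)x^4 - (25935/4)x^3 - (389985/64)x^2 - (56133/16)x - 25999/64
∇ (Δ ∇ D_q) f = -(389985/16)x^3 + (547515/32)x^2 - (547515/32)x + 70239/32
(-2(∇ Δ ∇ D_q)) f = (389985/8)x^3 - (547515/16)x^2 + (547515/16)x - 70239/16

the result is g(x) = (389985/8)x^3 - (547515/16)x^2 + (547515/16)x - 70239/16


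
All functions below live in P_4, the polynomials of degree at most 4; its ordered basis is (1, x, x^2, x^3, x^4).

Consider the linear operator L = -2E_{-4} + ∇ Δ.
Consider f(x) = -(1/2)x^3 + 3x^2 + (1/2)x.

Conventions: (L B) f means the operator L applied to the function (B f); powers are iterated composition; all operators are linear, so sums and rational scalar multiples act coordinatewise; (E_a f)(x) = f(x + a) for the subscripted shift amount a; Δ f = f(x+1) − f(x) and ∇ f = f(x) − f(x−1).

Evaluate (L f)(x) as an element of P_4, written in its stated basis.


E_{-4} f = -(1/2)x^3 + 9x^2 - (95/2)x + 78
(-2E_{-4}) f = x^3 - 18x^2 + 95x - 156
Δ f = -(3/2)x^2 + (9/2)x + 3
∇ Δ f = -3x + 6
(-2E_{-4} + ∇ Δ) f = x^3 - 18x^2 + 92x - 150

g(x) = x^3 - 18x^2 + 92x - 150


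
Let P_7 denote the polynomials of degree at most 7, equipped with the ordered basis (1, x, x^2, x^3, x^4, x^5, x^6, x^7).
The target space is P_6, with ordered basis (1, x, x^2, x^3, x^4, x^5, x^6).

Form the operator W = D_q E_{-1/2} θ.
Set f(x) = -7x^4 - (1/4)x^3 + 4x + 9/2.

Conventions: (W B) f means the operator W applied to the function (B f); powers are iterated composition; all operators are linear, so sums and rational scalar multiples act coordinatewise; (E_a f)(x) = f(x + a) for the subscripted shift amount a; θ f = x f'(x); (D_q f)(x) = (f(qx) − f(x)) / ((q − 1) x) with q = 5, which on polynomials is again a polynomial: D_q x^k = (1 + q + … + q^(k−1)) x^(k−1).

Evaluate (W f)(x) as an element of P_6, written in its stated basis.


θ f = -28x^4 - (3/4)x^3 + 4x
E_{-1/2} θ f = -28x^4 + (221/4)x^3 - (327/8)x^2 + (279/16)x - 117/32
D_q (E_{-1/2} θ) f = -4368x^3 + (6851/4)x^2 - (981/4)x + 279/16

the result is g(x) = -4368x^3 + (6851/4)x^2 - (981/4)x + 279/16


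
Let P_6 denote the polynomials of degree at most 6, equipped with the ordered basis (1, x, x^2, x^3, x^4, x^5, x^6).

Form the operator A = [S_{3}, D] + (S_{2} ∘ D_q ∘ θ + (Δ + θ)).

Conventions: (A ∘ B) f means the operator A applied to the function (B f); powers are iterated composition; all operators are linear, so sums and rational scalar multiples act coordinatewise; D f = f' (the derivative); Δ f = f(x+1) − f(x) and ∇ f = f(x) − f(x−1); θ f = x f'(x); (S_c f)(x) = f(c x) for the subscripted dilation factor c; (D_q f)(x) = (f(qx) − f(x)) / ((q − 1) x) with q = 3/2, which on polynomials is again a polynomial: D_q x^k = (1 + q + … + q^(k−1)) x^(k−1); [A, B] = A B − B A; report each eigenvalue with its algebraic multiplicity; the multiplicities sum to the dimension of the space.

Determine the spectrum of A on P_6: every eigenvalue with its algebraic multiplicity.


λ = 0 (multiplicity 1), λ = 1 (multiplicity 1), λ = 2 (multiplicity 1), λ = 3 (multiplicity 1), λ = 4 (multiplicity 1), λ = 5 (multiplicity 1), λ = 6 (multiplicity 1)

image of 1: 0
image of x: x
image of x^2: 2x^2 + 1
image of x^3: 3x^3 + 6x^2 + 3x + 1
image of x^4: 4x^4 + 48x^3 + 6x^2 + 4x + 1
image of x^5: 5x^5 + 250x^4 + 10x^3 + 10x^2 + 5x + 1
image of x^6: 6x^6 + 1080x^5 + 15x^4 + 20x^3 + 15x^2 + 6x + 1
the matrix is upper triangular; its diagonal is (0, 1, 2, 3, 4, 5, 6)
for a triangular matrix the eigenvalues are the diagonal entries, with algebraic multiplicity their repetition count


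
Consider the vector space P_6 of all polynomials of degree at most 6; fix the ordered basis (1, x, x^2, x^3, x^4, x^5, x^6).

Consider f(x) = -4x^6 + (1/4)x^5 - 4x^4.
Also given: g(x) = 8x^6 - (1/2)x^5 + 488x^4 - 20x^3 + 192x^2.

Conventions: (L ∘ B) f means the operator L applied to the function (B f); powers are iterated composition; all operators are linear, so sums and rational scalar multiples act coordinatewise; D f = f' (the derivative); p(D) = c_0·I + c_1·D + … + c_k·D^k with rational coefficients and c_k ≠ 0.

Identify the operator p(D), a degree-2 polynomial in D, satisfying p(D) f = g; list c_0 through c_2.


D^0 f = -4x^6 + (1/4)x^5 - 4x^4
D^1 f = -24x^5 + (5/4)x^4 - 16x^3
D^2 f = -120x^4 + 5x^3 - 48x^2
matching coefficients of g against c_0 f + c_1 Df + … from the top degree down determines the c_i
solution: c_0 = -2, c_1 = 0, c_2 = -4

p(D) = -2·I − 4·D^2, i.e. c_0 = -2, c_1 = 0, c_2 = -4


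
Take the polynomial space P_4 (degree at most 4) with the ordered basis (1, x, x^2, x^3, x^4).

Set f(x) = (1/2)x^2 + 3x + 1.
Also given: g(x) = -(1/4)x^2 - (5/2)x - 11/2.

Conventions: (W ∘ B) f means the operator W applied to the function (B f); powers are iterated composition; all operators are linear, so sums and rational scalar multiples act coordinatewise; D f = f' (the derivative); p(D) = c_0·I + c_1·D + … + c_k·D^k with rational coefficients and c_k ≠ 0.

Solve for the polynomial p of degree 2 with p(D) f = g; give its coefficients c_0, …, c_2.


c_0 = -1/2, c_1 = -1, c_2 = -2

D^0 f = (1/2)x^2 + 3x + 1
D^1 f = x + 3
D^2 f = 1
matching coefficients of g against c_0 f + c_1 Df + … from the top degree down determines the c_i
solution: c_0 = -1/2, c_1 = -1, c_2 = -2


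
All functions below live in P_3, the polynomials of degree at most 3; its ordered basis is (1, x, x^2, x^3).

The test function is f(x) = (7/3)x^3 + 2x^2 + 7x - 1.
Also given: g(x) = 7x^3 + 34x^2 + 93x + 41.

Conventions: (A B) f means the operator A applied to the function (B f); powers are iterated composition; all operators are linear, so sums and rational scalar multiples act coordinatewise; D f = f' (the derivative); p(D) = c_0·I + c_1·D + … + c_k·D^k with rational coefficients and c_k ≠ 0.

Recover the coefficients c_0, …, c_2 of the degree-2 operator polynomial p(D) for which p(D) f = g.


c_0 = 3, c_1 = 4, c_2 = 4

D^0 f = (7/3)x^3 + 2x^2 + 7x - 1
D^1 f = 7x^2 + 4x + 7
D^2 f = 14x + 4
matching coefficients of g against c_0 f + c_1 Df + … from the top degree down determines the c_i
solution: c_0 = 3, c_1 = 4, c_2 = 4


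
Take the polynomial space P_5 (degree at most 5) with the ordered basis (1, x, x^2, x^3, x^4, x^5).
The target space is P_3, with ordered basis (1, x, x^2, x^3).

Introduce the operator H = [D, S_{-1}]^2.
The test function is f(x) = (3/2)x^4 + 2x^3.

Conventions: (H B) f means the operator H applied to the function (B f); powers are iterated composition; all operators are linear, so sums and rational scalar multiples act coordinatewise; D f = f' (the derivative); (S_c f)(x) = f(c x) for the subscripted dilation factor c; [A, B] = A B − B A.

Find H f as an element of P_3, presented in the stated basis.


S_{-1} f = (3/2)x^4 - 2x^3
D S_{-1} f = 6x^3 - 6x^2
D f = 6x^3 + 6x^2
S_{-1} D f = -6x^3 + 6x^2
[D, S_{-1}] f = 12x^3 - 12x^2
S_{-1} [D, S_{-1}] f = -12x^3 - 12x^2
D S_{-1} [D, S_{-1}] f = -36x^2 - 24x
D [D, S_{-1}] f = 36x^2 - 24x
S_{-1} D [D, S_{-1}] f = 36x^2 + 24x
[D, S_{-1}] [D, S_{-1}] f = -72x^2 - 48x

g(x) = -72x^2 - 48x


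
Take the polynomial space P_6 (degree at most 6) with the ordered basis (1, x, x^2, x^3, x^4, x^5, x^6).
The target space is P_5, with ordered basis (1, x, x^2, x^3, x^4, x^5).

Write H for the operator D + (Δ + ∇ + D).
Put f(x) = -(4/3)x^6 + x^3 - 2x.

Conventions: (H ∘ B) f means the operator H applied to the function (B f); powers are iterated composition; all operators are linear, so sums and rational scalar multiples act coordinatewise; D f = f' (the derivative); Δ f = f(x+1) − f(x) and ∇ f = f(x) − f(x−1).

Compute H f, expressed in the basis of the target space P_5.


D f = -8x^5 + 3x^2 - 2
Δ f = -8x^5 - 20x^4 - (80/3)x^3 - 17x^2 - 5x - 7/3
∇ f = -8x^5 + 20x^4 - (80/3)x^3 + 23x^2 - 11x + 1/3
D f = -8x^5 + 3x^2 - 2
(Δ + ∇ + D) f = -24x^5 - (160/3)x^3 + 9x^2 - 16x - 4
(D + (Δ + ∇ + D)) f = -32x^5 - (160/3)x^3 + 12x^2 - 16x - 6

g(x) = -32x^5 - (160/3)x^3 + 12x^2 - 16x - 6


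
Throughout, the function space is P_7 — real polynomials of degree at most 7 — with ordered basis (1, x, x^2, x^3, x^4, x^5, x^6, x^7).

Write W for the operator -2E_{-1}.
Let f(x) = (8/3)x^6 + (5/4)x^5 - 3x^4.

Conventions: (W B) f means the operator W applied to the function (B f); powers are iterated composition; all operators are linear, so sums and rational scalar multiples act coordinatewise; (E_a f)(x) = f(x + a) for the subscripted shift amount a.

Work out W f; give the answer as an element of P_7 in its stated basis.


the result is g(x) = -(16/3)x^6 + (59/2)x^5 - (123/2)x^4 + (173/3)x^3 - 19x^2 - (9/2)x + 19/6

E_{-1} f = (8/3)x^6 - (59/4)x^5 + (123/4)x^4 - (173/6)x^3 + (19/2)x^2 + (9/4)x - 19/12
(-2E_{-1}) f = -(16/3)x^6 + (59/2)x^5 - (123/2)x^4 + (173/3)x^3 - 19x^2 - (9/2)x + 19/6


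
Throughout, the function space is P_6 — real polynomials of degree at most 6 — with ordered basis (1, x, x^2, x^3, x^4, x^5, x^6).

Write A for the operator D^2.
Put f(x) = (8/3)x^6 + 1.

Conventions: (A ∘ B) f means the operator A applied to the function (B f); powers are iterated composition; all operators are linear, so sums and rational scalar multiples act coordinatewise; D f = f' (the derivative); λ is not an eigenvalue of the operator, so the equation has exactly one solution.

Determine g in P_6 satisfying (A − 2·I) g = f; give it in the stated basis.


write g with unknown coordinates in the stated basis and equate coefficients in (A − 2·I) g = f
solving from the highest basis element down gives g = -(4/3)x^6 - 20x^4 - 120x^2 - 241/2
check: A g = -40x^4 - 240x^2 - 240
so A g − 2·g = (8/3)x^6 + 1 = f ✓

g(x) = -(4/3)x^6 - 20x^4 - 120x^2 - 241/2


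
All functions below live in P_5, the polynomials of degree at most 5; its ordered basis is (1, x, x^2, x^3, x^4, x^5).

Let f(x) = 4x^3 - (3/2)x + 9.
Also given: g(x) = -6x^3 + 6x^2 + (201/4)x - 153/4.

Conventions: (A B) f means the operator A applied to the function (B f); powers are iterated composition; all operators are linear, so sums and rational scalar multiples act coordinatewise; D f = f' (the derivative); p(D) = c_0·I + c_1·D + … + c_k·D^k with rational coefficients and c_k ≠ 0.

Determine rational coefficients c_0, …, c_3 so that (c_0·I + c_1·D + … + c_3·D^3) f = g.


D^0 f = 4x^3 - (3/2)x + 9
D^1 f = 12x^2 - 3/2
D^2 f = 24x
D^3 f = 24
matching coefficients of g against c_0 f + c_1 Df + … from the top degree down determines the c_i
solution: c_0 = -3/2, c_1 = 1/2, c_2 = 2, c_3 = -1

p(D) = -(3/2)·I + (1/2)·D + 2·D^2 − D^3, i.e. c_0 = -3/2, c_1 = 1/2, c_2 = 2, c_3 = -1


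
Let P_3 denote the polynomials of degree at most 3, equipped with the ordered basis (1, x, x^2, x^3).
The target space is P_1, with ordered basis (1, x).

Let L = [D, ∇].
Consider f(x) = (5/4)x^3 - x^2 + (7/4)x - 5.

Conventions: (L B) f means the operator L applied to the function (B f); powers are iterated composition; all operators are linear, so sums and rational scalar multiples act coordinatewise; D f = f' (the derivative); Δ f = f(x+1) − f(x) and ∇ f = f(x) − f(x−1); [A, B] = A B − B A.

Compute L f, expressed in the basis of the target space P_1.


∇ f = (15/4)x^2 - (23/4)x + 4
D ∇ f = (15/2)x - 23/4
D f = (15/4)x^2 - 2x + 7/4
∇ D f = (15/2)x - 23/4
[D, ∇] f = 0

the image equals g(x) = 0


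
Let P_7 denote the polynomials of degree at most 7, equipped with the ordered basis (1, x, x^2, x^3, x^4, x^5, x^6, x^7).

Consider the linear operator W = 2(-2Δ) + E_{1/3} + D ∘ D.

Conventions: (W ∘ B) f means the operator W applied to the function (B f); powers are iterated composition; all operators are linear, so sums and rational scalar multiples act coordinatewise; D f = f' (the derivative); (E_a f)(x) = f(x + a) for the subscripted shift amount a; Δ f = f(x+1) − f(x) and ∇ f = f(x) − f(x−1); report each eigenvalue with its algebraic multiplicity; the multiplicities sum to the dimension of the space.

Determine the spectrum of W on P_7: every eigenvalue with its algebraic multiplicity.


λ = 1 (multiplicity 8)

image of 1: 1
image of x: x - 11/3
image of x^2: x^2 - (22/3)x - 17/9
image of x^3: x^3 - 11x^2 - (17/3)x - 107/27
image of x^4: x^4 - (44/3)x^3 - (34/3)x^2 - (428/27)x - 323/81
image of x^5: x^5 - (55/3)x^4 - (170/9)x^3 - (1070/27)x^2 - (1615/81)x - 971/243
image of x^6: x^6 - 22x^5 - (85/3)x^4 - (2140/27)x^3 - (1615/27)x^2 - (1942/81)x - 2915/729
image of x^7: x^7 - (77/3)x^6 - (119/3)x^5 - (3745/27)x^4 - (11305/81)x^3 - (6797/81)x^2 - (20405/729)x - 8747/2187
the matrix is upper triangular; its diagonal is (1, 1, 1, 1, 1, 1, 1, 1)
for a triangular matrix the eigenvalues are the diagonal entries, with algebraic multiplicity their repetition count


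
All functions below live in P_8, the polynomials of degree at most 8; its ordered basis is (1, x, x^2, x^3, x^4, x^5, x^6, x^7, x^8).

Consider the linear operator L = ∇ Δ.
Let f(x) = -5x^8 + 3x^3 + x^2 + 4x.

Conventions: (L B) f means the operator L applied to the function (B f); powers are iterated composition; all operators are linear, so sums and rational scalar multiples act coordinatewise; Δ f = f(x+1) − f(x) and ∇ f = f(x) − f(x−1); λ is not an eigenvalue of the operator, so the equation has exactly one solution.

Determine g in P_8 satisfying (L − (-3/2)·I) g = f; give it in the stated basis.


the result is g(x) = -(10/3)x^8 + (1120/9)x^6 - (19600/9)x^4 + 2x^3 + (135526/9)x^2 - (16/3)x - 468064/27

write g with unknown coordinates in the stated basis and equate coefficients in (L − (-3/2)·I) g = f
solving from the highest basis element down gives g = -(10/3)x^8 + (1120/9)x^6 - (19600/9)x^4 + 2x^3 + (135526/9)x^2 - (16/3)x - 468064/27
check: L g = -(560/3)x^6 + (9800/3)x^4 - (67760/3)x^2 + 12x + 234032/9
so L g − (-3/2)·g = -5x^8 + 3x^3 + x^2 + 4x = f ✓


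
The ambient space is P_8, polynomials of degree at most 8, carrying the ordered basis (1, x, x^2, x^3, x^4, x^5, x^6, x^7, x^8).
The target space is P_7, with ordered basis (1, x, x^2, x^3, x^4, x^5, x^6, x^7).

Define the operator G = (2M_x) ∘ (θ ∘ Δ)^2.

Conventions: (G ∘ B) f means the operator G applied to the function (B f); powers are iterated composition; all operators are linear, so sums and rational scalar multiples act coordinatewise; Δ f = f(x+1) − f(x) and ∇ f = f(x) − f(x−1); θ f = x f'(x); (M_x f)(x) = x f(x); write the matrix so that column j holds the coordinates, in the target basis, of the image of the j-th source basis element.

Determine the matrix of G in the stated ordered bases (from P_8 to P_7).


the matrix is [[0, 0, 0, 0, 0, 0, 0, 0, 0]; [0, 0, 0, 0, 0, 0, 0, 0, 0]; [0, 0, 0, 24, 120, 420, 1260, 3472, 9072]; [0, 0, 0, 0, 144, 840, 3360, 11340, 34720]; [0, 0, 0, 0, 0, 480, 3240, 14700, 55440]; [0, 0, 0, 0, 0, 0, 1200, 9240, 47040]; [0, 0, 0, 0, 0, 0, 0, 2520, 21840]; [0, 0, 0, 0, 0, 0, 0, 0, 4704]] (rows listed top to bottom)

image of 1: 0
image of x: 0
image of x^2: 0
image of x^3: 24x^2
image of x^4: 144x^3 + 120x^2
image of x^5: 480x^4 + 840x^3 + 420x^2
image of x^6: 1200x^5 + 3240x^4 + 3360x^3 + 1260x^2
image of x^7: 2520x^6 + 9240x^5 + 14700x^4 + 11340x^3 + 3472x^2
image of x^8: 4704x^7 + 21840x^6 + 47040x^5 + 55440x^4 + 34720x^3 + 9072x^2
each image's coordinates form column j of the matrix


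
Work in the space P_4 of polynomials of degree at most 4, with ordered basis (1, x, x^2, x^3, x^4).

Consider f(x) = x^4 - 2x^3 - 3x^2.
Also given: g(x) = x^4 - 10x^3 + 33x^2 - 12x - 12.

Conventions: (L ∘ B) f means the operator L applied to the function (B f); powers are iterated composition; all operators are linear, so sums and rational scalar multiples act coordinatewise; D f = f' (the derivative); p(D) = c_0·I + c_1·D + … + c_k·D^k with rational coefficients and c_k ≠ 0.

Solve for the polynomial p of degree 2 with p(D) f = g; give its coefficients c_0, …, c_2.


D^0 f = x^4 - 2x^3 - 3x^2
D^1 f = 4x^3 - 6x^2 - 6x
D^2 f = 12x^2 - 12x - 6
matching coefficients of g against c_0 f + c_1 Df + … from the top degree down determines the c_i
solution: c_0 = 1, c_1 = -2, c_2 = 2

p(D) = I − 2·D + 2·D^2, i.e. c_0 = 1, c_1 = -2, c_2 = 2


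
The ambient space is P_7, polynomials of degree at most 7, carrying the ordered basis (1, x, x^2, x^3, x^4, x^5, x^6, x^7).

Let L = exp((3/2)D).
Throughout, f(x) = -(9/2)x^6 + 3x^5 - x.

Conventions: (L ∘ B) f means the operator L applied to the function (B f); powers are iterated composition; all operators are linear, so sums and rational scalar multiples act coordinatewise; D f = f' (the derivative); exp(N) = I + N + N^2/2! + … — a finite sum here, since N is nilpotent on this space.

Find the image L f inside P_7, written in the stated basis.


order-1 term: -(81/2)x^5 + (45/2)x^4 - 3/2
order-2 term: -(1215/8)x^4 + (135/2)x^3
order-3 term: -(1215/4)x^3 + (405/4)x^2
order-4 term: -(10935/32)x^2 + (1215/16)x
order-5 term: -(6561/32)x + 729/32
order-6 term: -6561/128
the series for exp((3/2)D) f terminates at order 6
exp((3/2)D) f = -(9/2)x^6 - (75/2)x^5 - (1035/8)x^4 - (945/4)x^3 - (7695/32)x^2 - (4163/32)x - 3837/128

the image equals g(x) = -(9/2)x^6 - (75/2)x^5 - (1035/8)x^4 - (945/4)x^3 - (7695/32)x^2 - (4163/32)x - 3837/128


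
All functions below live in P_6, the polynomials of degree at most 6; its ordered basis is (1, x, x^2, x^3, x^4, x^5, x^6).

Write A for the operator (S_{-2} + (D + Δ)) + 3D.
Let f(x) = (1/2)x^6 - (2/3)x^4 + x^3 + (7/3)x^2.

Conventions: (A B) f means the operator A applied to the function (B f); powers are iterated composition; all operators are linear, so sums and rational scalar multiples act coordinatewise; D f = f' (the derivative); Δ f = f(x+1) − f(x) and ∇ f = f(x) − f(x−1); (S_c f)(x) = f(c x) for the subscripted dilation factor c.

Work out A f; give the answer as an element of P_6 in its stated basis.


S_{-2} f = 32x^6 - (32/3)x^4 - 8x^3 + (28/3)x^2
D f = 3x^5 - (8/3)x^3 + 3x^2 + (14/3)x
Δ f = 3x^5 + (15/2)x^4 + (22/3)x^3 + (13/2)x^2 + 8x + 19/6
(D + Δ) f = 6x^5 + (15/2)x^4 + (14/3)x^3 + (19/2)x^2 + (38/3)x + 19/6
(S_{-2} + (D + Δ)) f = 32x^6 + 6x^5 - (19/6)x^4 - (10/3)x^3 + (113/6)x^2 + (38/3)x + 19/6
D f = 3x^5 - (8/3)x^3 + 3x^2 + (14/3)x
(3D) f = 9x^5 - 8x^3 + 9x^2 + 14x
((S_{-2} + (D + Δ)) + 3D) f = 32x^6 + 15x^5 - (19/6)x^4 - (34/3)x^3 + (167/6)x^2 + (80/3)x + 19/6

g(x) = 32x^6 + 15x^5 - (19/6)x^4 - (34/3)x^3 + (167/6)x^2 + (80/3)x + 19/6


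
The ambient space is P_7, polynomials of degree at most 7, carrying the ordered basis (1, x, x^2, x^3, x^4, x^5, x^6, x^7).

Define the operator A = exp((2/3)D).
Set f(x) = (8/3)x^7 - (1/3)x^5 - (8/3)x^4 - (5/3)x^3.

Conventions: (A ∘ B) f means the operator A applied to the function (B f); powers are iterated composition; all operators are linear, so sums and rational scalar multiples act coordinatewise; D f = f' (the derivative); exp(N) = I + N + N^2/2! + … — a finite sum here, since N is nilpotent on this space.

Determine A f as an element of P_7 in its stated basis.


order-1 term: (112/9)x^6 - (10/9)x^4 - (64/9)x^3 - (10/3)x^2
order-2 term: (224/9)x^5 - (40/27)x^3 - (64/9)x^2 - (20/9)x
order-3 term: (2240/81)x^4 - (80/81)x^2 - (256/81)x - 40/81
order-4 term: (4480/243)x^3 - (80/243)x - 128/243
order-5 term: (1792/243)x^2 - 32/729
order-6 term: (3584/2187)x
order-7 term: 1024/6561
the series for exp((2/3)D) f terminates at order 7
exp((2/3)D) f = (8/3)x^7 + (112/9)x^6 + (221/9)x^5 + (1934/81)x^4 + (1987/243)x^3 - (986/243)x^2 - (8908/2187)x - 5960/6561

the image equals g(x) = (8/3)x^7 + (112/9)x^6 + (221/9)x^5 + (1934/81)x^4 + (1987/243)x^3 - (986/243)x^2 - (8908/2187)x - 5960/6561


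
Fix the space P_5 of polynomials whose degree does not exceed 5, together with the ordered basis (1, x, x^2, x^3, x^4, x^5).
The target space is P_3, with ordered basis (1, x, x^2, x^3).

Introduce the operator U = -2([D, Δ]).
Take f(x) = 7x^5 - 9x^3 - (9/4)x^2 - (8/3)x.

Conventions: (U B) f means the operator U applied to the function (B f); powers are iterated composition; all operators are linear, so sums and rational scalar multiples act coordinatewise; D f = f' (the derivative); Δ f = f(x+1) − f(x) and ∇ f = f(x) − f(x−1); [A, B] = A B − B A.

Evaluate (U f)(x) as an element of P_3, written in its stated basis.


Δ f = 35x^4 + 70x^3 + 43x^2 + (7/2)x - 83/12
D Δ f = 140x^3 + 210x^2 + 86x + 7/2
D f = 35x^4 - 27x^2 - (9/2)x - 8/3
Δ D f = 140x^3 + 210x^2 + 86x + 7/2
[D, Δ] f = 0
(-2([D, Δ])) f = 0

the result is g(x) = 0


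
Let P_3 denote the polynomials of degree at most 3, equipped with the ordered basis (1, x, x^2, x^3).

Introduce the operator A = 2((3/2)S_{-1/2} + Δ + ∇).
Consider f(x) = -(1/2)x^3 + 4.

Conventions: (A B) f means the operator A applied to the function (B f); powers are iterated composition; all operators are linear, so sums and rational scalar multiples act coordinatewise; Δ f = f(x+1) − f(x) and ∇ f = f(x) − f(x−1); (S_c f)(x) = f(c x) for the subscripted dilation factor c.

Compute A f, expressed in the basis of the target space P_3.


S_{-1/2} f = (1/16)x^3 + 4
((3/2)S_{-1/2}) f = (3/32)x^3 + 6
Δ f = -(3/2)x^2 - (3/2)x - 1/2
∇ f = -(3/2)x^2 + (3/2)x - 1/2
((3/2)S_{-1/2} + Δ + ∇) f = (3/32)x^3 - 3x^2 + 5
(2((3/2)S_{-1/2} + Δ + ∇)) f = (3/16)x^3 - 6x^2 + 10

the result is g(x) = (3/16)x^3 - 6x^2 + 10
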